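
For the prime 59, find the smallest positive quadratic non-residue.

2

(2/59) = −1, so 2 is the smallest positive non-residue mod 59.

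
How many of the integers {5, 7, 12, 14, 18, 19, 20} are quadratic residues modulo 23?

(5/23) = -1 → non-residue.
(7/23) = -1 → non-residue.
(12/23) = +1 → QR.
(14/23) = -1 → non-residue.
(18/23) = +1 → QR.
(19/23) = -1 → non-residue.
(20/23) = -1 → non-residue.
Total quadratic residues among the 7: 2.

2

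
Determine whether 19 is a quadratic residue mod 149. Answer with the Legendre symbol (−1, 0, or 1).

Reciprocity: 19 ≡ 3 and 149 ≡ 1 (mod 4), so (19/149) = +(149/19).
Reduce top mod 19: now compute (16/19).
Pull out 2^4: since 19 ≡ 3 (mod 8), (2/19) = -1, so (2/19)^4 = +1.
Reached (1/19) = 1. Collecting the sign flips along the way, the symbol is +1.

1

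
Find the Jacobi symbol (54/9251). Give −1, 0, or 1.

-1

Pull out 2: since 9251 ≡ 3 (mod 8), (2/9251) = -1.
Reciprocity: 27 ≡ 3 and 9251 ≡ 3 (mod 4), so (27/9251) = −(9251/27).
Reduce top mod 27: now compute (17/27).
Reciprocity: 17 ≡ 1 and 27 ≡ 3 (mod 4), so (17/27) = +(27/17).
Reduce top mod 17: now compute (10/17).
Pull out 2: since 17 ≡ 1 (mod 8), (2/17) = +1.
Reciprocity: 5 ≡ 1 and 17 ≡ 1 (mod 4), so (5/17) = +(17/5).
Reduce top mod 5: now compute (2/5).
Pull out 2: since 5 ≡ 5 (mod 8), (2/5) = -1.
Reached (1/5) = 1. Collecting the sign flips along the way, the symbol is -1.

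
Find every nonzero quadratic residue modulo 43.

Square k = 1,…,21 (k and 43−k give the same square):
1²=1, 2²=4, 3²=9, 4²=16, 5²=25, 6²=36, 7²≡6, 8²≡21, 9²≡38, 10²≡14, 11²≡35, 12²≡15, 13²≡40, 14²≡24, 15²≡10, 16²≡41, 17²≡31, 18²≡23, 19²≡17, 20²≡13, 21²≡11 (mod 43).
So the quadratic residues mod 43 are {1, 4, 6, 9, 10, 11, 13, 14, 15, 16, 17, 21, 23, 24, 25, 31, 35, 36, 38, 40, 41}.

1 4 6 9 10 11 13 14 15 16 17 21 23 24 25 31 35 36 38 40 41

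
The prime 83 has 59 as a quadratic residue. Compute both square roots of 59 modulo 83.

Since 83 ≡ 3 (mod 4), a square root of 59 is 59^((83+1)/4) = 59^21 mod 83.
Repeated squaring: 59^2≡78, 59^4≡25, 59^8≡44, 59^16≡27 (mod 83).
59^21 = 59^(16+4+1) ≡ 68 (mod 83).
Check: 68² = 4624 ≡ 59 (mod 83). The two roots are 15 and 68.

15, 68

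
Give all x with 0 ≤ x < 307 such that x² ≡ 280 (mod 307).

105, 202

Since 307 ≡ 3 (mod 4), a square root of 280 is 280^((307+1)/4) = 280^77 mod 307.
Repeated squaring: 280^2≡115, 280^4≡24, 280^8≡269, 280^16≡216, 280^32≡299, 280^64≡64 (mod 307).
280^77 = 280^(64+8+4+1) ≡ 105 (mod 307).
Check: 105² = 11025 ≡ 280 (mod 307). The two roots are 105 and 202.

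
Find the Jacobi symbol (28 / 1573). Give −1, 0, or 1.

-1

Pull out 2^2: since 1573 ≡ 5 (mod 8), (2/1573) = -1, so (2/1573)^2 = +1.
Reciprocity: 7 ≡ 3 and 1573 ≡ 1 (mod 4), so (7/1573) = +(1573/7).
Reduce top mod 7: now compute (5/7).
Reciprocity: 5 ≡ 1 and 7 ≡ 3 (mod 4), so (5/7) = +(7/5).
Reduce top mod 5: now compute (2/5).
Pull out 2: since 5 ≡ 5 (mod 8), (2/5) = -1.
Reached (1/5) = 1. Collecting the sign flips along the way, the symbol is -1.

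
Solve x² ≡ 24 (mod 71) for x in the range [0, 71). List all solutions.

Since 71 ≡ 3 (mod 4), a square root of 24 is 24^((71+1)/4) = 24^18 mod 71.
Repeated squaring: 24^2≡8, 24^4≡64, 24^8≡49, 24^16≡58 (mod 71).
24^18 = 24^(16+2) ≡ 38 (mod 71).
Check: 38² = 1444 ≡ 24 (mod 71). The two roots are 33 and 38.

33, 38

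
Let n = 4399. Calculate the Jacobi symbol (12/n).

-1

Pull out 2^2: since 4399 ≡ 7 (mod 8), (2/4399) = +1, so (2/4399)^2 = +1.
Reciprocity: 3 ≡ 3 and 4399 ≡ 3 (mod 4), so (3/4399) = −(4399/3).
Reduce top mod 3: now compute (1/3).
Reached (1/3) = 1. Collecting the sign flips along the way, the symbol is -1.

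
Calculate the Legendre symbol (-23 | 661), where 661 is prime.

-1

First reduce: -23 ≡ 638 (mod 661).
Pull out 2: since 661 ≡ 5 (mod 8), (2/661) = -1.
Reciprocity: 319 ≡ 3 and 661 ≡ 1 (mod 4), so (319/661) = +(661/319).
Reduce top mod 319: now compute (23/319).
Reciprocity: 23 ≡ 3 and 319 ≡ 3 (mod 4), so (23/319) = −(319/23).
Reduce top mod 23: now compute (20/23).
Pull out 2^2: since 23 ≡ 7 (mod 8), (2/23) = +1, so (2/23)^2 = +1.
Reciprocity: 5 ≡ 1 and 23 ≡ 3 (mod 4), so (5/23) = +(23/5).
Reduce top mod 5: now compute (3/5).
Reciprocity: 3 ≡ 3 and 5 ≡ 1 (mod 4), so (3/5) = +(5/3).
Reduce top mod 3: now compute (2/3).
Pull out 2: since 3 ≡ 3 (mod 8), (2/3) = -1.
Reached (1/3) = 1. Collecting the sign flips along the way, the symbol is -1.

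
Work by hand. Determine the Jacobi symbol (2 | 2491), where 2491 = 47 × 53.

Pull out 2: since 2491 ≡ 3 (mod 8), (2/2491) = -1.
Reached (1/2491) = 1. Collecting the sign flips along the way, the symbol is -1.

-1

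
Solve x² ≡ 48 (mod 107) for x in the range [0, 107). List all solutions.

Since 107 ≡ 3 (mod 4), a square root of 48 is 48^((107+1)/4) = 48^27 mod 107.
Repeated squaring: 48^2≡57, 48^4≡39, 48^8≡23, 48^16≡101 (mod 107).
48^27 = 48^(16+8+2+1) ≡ 35 (mod 107).
Check: 35² = 1225 ≡ 48 (mod 107). The two roots are 35 and 72.

35, 72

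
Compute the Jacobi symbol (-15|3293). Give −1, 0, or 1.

1

First reduce: -15 ≡ 3278 (mod 3293).
Pull out 2: since 3293 ≡ 5 (mod 8), (2/3293) = -1.
Reciprocity: 1639 ≡ 3 and 3293 ≡ 1 (mod 4), so (1639/3293) = +(3293/1639).
Reduce top mod 1639: now compute (15/1639).
Reciprocity: 15 ≡ 3 and 1639 ≡ 3 (mod 4), so (15/1639) = −(1639/15).
Reduce top mod 15: now compute (4/15).
Pull out 2^2: since 15 ≡ 7 (mod 8), (2/15) = +1, so (2/15)^2 = +1.
Reached (1/15) = 1. Collecting the sign flips along the way, the symbol is +1.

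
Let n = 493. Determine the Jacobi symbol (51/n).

0

Reciprocity: 51 ≡ 3 and 493 ≡ 1 (mod 4), so (51/493) = +(493/51).
Reduce top mod 51: now compute (34/51).
Pull out 2: since 51 ≡ 3 (mod 8), (2/51) = -1.
Reciprocity: 17 ≡ 1 and 51 ≡ 3 (mod 4), so (17/51) = +(51/17).
Reduce top mod 17: now compute (0/17).
Top reduces to 0: gcd > 1, so the symbol is 0.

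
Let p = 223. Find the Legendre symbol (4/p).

1

Euler's criterion: (4/223) ≡ 4^111 (mod 223).
4^2 ≡ 16 (mod 223)
4^4 ≡ 33 (mod 223)
4^8 ≡ 197 (mod 223)
4^16 ≡ 7 (mod 223)
4^32 ≡ 49 (mod 223)
4^64 ≡ 171 (mod 223)
4^111 = 4^(64+32+8+4+2+1) ≡ 1 (mod 223).
Result is 1, so (4/223) = 1.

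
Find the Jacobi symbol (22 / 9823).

0

Pull out 2: since 9823 ≡ 7 (mod 8), (2/9823) = +1.
Reciprocity: 11 ≡ 3 and 9823 ≡ 3 (mod 4), so (11/9823) = −(9823/11).
Reduce top mod 11: now compute (0/11).
Top reduces to 0: gcd > 1, so the symbol is 0.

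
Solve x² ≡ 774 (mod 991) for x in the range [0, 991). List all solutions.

213, 778

Since 991 ≡ 3 (mod 4), a square root of 774 is 774^((991+1)/4) = 774^248 mod 991.
Repeated squaring: 774^2≡512, 774^4≡520, 774^8≡848, 774^16≡629, 774^32≡232, 774^64≡310, 774^128≡964 (mod 991).
774^248 = 774^(128+64+32+16+8) ≡ 778 (mod 991).
Check: 778² = 605284 ≡ 774 (mod 991). The two roots are 213 and 778.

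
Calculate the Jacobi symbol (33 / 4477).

Reciprocity: 33 ≡ 1 and 4477 ≡ 1 (mod 4), so (33/4477) = +(4477/33).
Reduce top mod 33: now compute (22/33).
Pull out 2: since 33 ≡ 1 (mod 8), (2/33) = +1.
Reciprocity: 11 ≡ 3 and 33 ≡ 1 (mod 4), so (11/33) = +(33/11).
Reduce top mod 11: now compute (0/11).
Top reduces to 0: gcd > 1, so the symbol is 0.

0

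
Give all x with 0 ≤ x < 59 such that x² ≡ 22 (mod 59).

Since 59 ≡ 3 (mod 4), a square root of 22 is 22^((59+1)/4) = 22^15 mod 59.
Repeated squaring: 22^2≡12, 22^4≡26, 22^8≡27 (mod 59).
22^15 = 22^(8+4+2+1) ≡ 9 (mod 59).
Check: 9² = 81 ≡ 22 (mod 59). The two roots are 9 and 50.

9, 50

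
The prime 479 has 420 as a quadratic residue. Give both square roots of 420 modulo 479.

100, 379

Since 479 ≡ 3 (mod 4), a square root of 420 is 420^((479+1)/4) = 420^120 mod 479.
Repeated squaring: 420^2≡128, 420^4≡98, 420^8≡24, 420^16≡97, 420^32≡308, 420^64≡22 (mod 479).
420^120 = 420^(64+32+16+8) ≡ 100 (mod 479).
Check: 100² = 10000 ≡ 420 (mod 479). The two roots are 100 and 379.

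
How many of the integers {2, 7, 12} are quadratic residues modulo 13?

1

(2/13) = -1 → non-residue.
(7/13) = -1 → non-residue.
(12/13) = +1 → QR.
Total quadratic residues among the 3: 1.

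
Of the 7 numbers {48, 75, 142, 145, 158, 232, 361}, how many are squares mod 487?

3

(48/487) = -1 → non-residue.
(75/487) = -1 → non-residue.
(142/487) = +1 → QR.
(145/487) = -1 → non-residue.
(158/487) = -1 → non-residue.
(232/487) = +1 → QR.
(361/487) = +1 → QR.
Total quadratic residues among the 7: 3.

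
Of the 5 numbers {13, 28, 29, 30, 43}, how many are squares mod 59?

(13/59) = -1 → non-residue.
(28/59) = +1 → QR.
(29/59) = +1 → QR.
(30/59) = -1 → non-residue.
(43/59) = -1 → non-residue.
Total quadratic residues among the 5: 2.

2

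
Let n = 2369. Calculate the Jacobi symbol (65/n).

Reciprocity: 65 ≡ 1 and 2369 ≡ 1 (mod 4), so (65/2369) = +(2369/65).
Reduce top mod 65: now compute (29/65).
Reciprocity: 29 ≡ 1 and 65 ≡ 1 (mod 4), so (29/65) = +(65/29).
Reduce top mod 29: now compute (7/29).
Reciprocity: 7 ≡ 3 and 29 ≡ 1 (mod 4), so (7/29) = +(29/7).
Reduce top mod 7: now compute (1/7).
Reached (1/7) = 1. Collecting the sign flips along the way, the symbol is +1.

1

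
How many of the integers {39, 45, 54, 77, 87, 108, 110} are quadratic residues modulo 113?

(39/113) = -1 → non-residue.
(45/113) = -1 → non-residue.
(54/113) = -1 → non-residue.
(77/113) = +1 → QR.
(87/113) = +1 → QR.
(108/113) = -1 → non-residue.
(110/113) = -1 → non-residue.
Total quadratic residues among the 7: 2.

2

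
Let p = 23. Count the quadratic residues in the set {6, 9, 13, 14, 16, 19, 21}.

(6/23) = +1 → QR.
(9/23) = +1 → QR.
(13/23) = +1 → QR.
(14/23) = -1 → non-residue.
(16/23) = +1 → QR.
(19/23) = -1 → non-residue.
(21/23) = -1 → non-residue.
Total quadratic residues among the 7: 4.

4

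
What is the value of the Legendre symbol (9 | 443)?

1

Euler's criterion: (9/443) ≡ 9^221 (mod 443).
9^2 ≡ 81 (mod 443)
9^4 ≡ 359 (mod 443)
9^8 ≡ 411 (mod 443)
9^16 ≡ 138 (mod 443)
9^32 ≡ 438 (mod 443)
9^64 ≡ 25 (mod 443)
9^128 ≡ 182 (mod 443)
9^221 = 9^(128+64+16+8+4+1) ≡ 1 (mod 443).
Result is 1, so (9/443) = 1.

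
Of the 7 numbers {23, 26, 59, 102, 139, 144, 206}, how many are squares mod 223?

(23/223) = -1 → non-residue.
(26/223) = -1 → non-residue.
(59/223) = -1 → non-residue.
(102/223) = -1 → non-residue.
(139/223) = +1 → QR.
(144/223) = +1 → QR.
(206/223) = -1 → non-residue.
Total quadratic residues among the 7: 2.

2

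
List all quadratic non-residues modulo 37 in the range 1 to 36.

Square k = 1,…,18 (k and 37−k give the same square):
1²=1, 2²=4, 3²=9, 4²=16, 5²=25, 6²=36, 7²≡12, 8²≡27, 9²≡7, 10²≡26, 11²≡10, 12²≡33, 13²≡21, 14²≡11, 15²≡3, 16²≡34, 17²≡30, 18²≡28 (mod 37).
The residues are {1, 3, 4, 7, 9, 10, 11, 12, 16, 21, 25, 26, 27, 28, 30, 33, 34, 36}; the non-residues are the remaining 18 nonzero classes.

2, 5, 6, 8, 13, 14, 15, 17, 18, 19, 20, 22, 23, 24, 29, 31, 32, 35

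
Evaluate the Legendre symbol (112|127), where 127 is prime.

-1

Euler's criterion: (112/127) ≡ 112^63 (mod 127).
112^2 ≡ 98 (mod 127)
112^4 ≡ 79 (mod 127)
112^8 ≡ 18 (mod 127)
112^16 ≡ 70 (mod 127)
112^32 ≡ 74 (mod 127)
112^63 = 112^(32+16+8+4+2+1) ≡ 126 (mod 127).
Result is 126 ≡ −1, so (112/127) = −1.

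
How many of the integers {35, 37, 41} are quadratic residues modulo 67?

(35/67) = +1 → QR.
(37/67) = +1 → QR.
(41/67) = -1 → non-residue.
Total quadratic residues among the 3: 2.

2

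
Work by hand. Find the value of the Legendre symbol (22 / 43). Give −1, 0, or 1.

-1

Euler's criterion: (22/43) ≡ 22^21 (mod 43).
22^2 ≡ 11 (mod 43)
22^4 ≡ 35 (mod 43)
22^8 ≡ 21 (mod 43)
22^16 ≡ 11 (mod 43)
22^21 = 22^(16+4+1) ≡ 42 (mod 43).
Result is 42 ≡ −1, so (22/43) = −1.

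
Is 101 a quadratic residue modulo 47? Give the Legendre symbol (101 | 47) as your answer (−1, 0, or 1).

First reduce: 101 ≡ 7 (mod 47).
Reciprocity: 7 ≡ 3 and 47 ≡ 3 (mod 4), so (7/47) = −(47/7).
Reduce top mod 7: now compute (5/7).
Reciprocity: 5 ≡ 1 and 7 ≡ 3 (mod 4), so (5/7) = +(7/5).
Reduce top mod 5: now compute (2/5).
Pull out 2: since 5 ≡ 5 (mod 8), (2/5) = -1.
Reached (1/5) = 1. Collecting the sign flips along the way, the symbol is +1.

1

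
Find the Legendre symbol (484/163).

First reduce: 484 ≡ 158 (mod 163).
Pull out 2: since 163 ≡ 3 (mod 8), (2/163) = -1.
Reciprocity: 79 ≡ 3 and 163 ≡ 3 (mod 4), so (79/163) = −(163/79).
Reduce top mod 79: now compute (5/79).
Reciprocity: 5 ≡ 1 and 79 ≡ 3 (mod 4), so (5/79) = +(79/5).
Reduce top mod 5: now compute (4/5).
Pull out 2^2: since 5 ≡ 5 (mod 8), (2/5) = -1, so (2/5)^2 = +1.
Reached (1/5) = 1. Collecting the sign flips along the way, the symbol is +1.

1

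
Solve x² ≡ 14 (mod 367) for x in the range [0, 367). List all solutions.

43, 324

Since 367 ≡ 3 (mod 4), a square root of 14 is 14^((367+1)/4) = 14^92 mod 367.
Repeated squaring: 14^2≡196, 14^4≡248, 14^8≡215, 14^16≡350, 14^32≡289, 14^64≡212 (mod 367).
14^92 = 14^(64+16+8+4) ≡ 324 (mod 367).
Check: 324² = 104976 ≡ 14 (mod 367). The two roots are 43 and 324.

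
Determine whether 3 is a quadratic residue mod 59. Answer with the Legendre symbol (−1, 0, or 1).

Reciprocity: 3 ≡ 3 and 59 ≡ 3 (mod 4), so (3/59) = −(59/3).
Reduce top mod 3: now compute (2/3).
Pull out 2: since 3 ≡ 3 (mod 8), (2/3) = -1.
Reached (1/3) = 1. Collecting the sign flips along the way, the symbol is +1.

1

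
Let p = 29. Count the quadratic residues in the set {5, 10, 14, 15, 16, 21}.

(5/29) = +1 → QR.
(10/29) = -1 → non-residue.
(14/29) = -1 → non-residue.
(15/29) = -1 → non-residue.
(16/29) = +1 → QR.
(21/29) = -1 → non-residue.
Total quadratic residues among the 6: 2.

2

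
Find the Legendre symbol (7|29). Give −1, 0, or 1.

1

Reciprocity: 7 ≡ 3 and 29 ≡ 1 (mod 4), so (7/29) = +(29/7).
Reduce top mod 7: now compute (1/7).
Reached (1/7) = 1. Collecting the sign flips along the way, the symbol is +1.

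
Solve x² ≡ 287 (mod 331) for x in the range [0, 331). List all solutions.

87, 244

Since 331 ≡ 3 (mod 4), a square root of 287 is 287^((331+1)/4) = 287^83 mod 331.
Repeated squaring: 287^2≡281, 287^4≡183, 287^8≡58, 287^16≡54, 287^32≡268, 287^64≡328 (mod 331).
287^83 = 287^(64+16+2+1) ≡ 87 (mod 331).
Check: 87² = 7569 ≡ 287 (mod 331). The two roots are 87 and 244.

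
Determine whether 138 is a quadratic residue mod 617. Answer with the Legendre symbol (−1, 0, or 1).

1

Pull out 2: since 617 ≡ 1 (mod 8), (2/617) = +1.
Reciprocity: 69 ≡ 1 and 617 ≡ 1 (mod 4), so (69/617) = +(617/69).
Reduce top mod 69: now compute (65/69).
Reciprocity: 65 ≡ 1 and 69 ≡ 1 (mod 4), so (65/69) = +(69/65).
Reduce top mod 65: now compute (4/65).
Pull out 2^2: since 65 ≡ 1 (mod 8), (2/65) = +1, so (2/65)^2 = +1.
Reached (1/65) = 1. Collecting the sign flips along the way, the symbol is +1.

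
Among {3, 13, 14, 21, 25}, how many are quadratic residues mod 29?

2

(3/29) = -1 → non-residue.
(13/29) = +1 → QR.
(14/29) = -1 → non-residue.
(21/29) = -1 → non-residue.
(25/29) = +1 → QR.
Total quadratic residues among the 5: 2.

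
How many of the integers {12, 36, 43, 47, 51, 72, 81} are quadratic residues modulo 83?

4

(12/83) = +1 → QR.
(36/83) = +1 → QR.
(43/83) = -1 → non-residue.
(47/83) = -1 → non-residue.
(51/83) = +1 → QR.
(72/83) = -1 → non-residue.
(81/83) = +1 → QR.
Total quadratic residues among the 7: 4.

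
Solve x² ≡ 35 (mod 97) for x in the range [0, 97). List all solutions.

97 ≡ 1 (mod 4), so we find a root by search.
Trying successive values, 36² = 1296 ≡ 35 (mod 97). The other root is 97 − 36 = 61.

36, 61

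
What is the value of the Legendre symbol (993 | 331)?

First reduce: 993 ≡ 0 (mod 331).
Top reduces to 0: gcd > 1, so the symbol is 0.

0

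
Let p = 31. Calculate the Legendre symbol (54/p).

-1

Euler's criterion: (54/31) ≡ 23^15 (mod 31).
23^2 ≡ 2 (mod 31)
23^4 ≡ 4 (mod 31)
23^8 ≡ 16 (mod 31)
23^15 = 23^(8+4+2+1) ≡ 30 (mod 31).
Result is 30 ≡ −1, so (54/31) = −1.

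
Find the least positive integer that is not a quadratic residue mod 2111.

(2/2111) = +1, so 2 is a residue.
(3/2111) = +1, so 3 is a residue.
(4/2111) = +1, so 4 is a residue.
(5/2111) = +1, so 5 is a residue.
(6/2111) = +1, so 6 is a residue.
(7/2111) = −1, so 7 is the smallest positive non-residue mod 2111.

7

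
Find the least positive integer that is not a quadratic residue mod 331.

(2/331) = −1, so 2 is the smallest positive non-residue mod 331.

2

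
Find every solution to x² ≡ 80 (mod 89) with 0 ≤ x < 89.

13, 76

89 ≡ 1 (mod 4), so we find a root by search.
Trying successive values, 13² = 169 ≡ 80 (mod 89). The other root is 89 − 13 = 76.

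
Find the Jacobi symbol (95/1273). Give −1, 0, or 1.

Reciprocity: 95 ≡ 3 and 1273 ≡ 1 (mod 4), so (95/1273) = +(1273/95).
Reduce top mod 95: now compute (38/95).
Pull out 2: since 95 ≡ 7 (mod 8), (2/95) = +1.
Reciprocity: 19 ≡ 3 and 95 ≡ 3 (mod 4), so (19/95) = −(95/19).
Reduce top mod 19: now compute (0/19).
Top reduces to 0: gcd > 1, so the symbol is 0.

0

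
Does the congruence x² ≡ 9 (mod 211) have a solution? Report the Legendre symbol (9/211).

Reciprocity: 9 ≡ 1 and 211 ≡ 3 (mod 4), so (9/211) = +(211/9).
Reduce top mod 9: now compute (4/9).
Pull out 2^2: since 9 ≡ 1 (mod 8), (2/9) = +1, so (2/9)^2 = +1.
Reached (1/9) = 1. Collecting the sign flips along the way, the symbol is +1.

1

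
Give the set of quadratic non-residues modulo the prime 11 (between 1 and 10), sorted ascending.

2, 6, 7, 8, 10

Square k = 1,…,5 (k and 11−k give the same square):
1²=1, 2²=4, 3²=9, 4²≡5, 5²≡3 (mod 11).
The residues are {1, 3, 4, 5, 9}; the non-residues are the remaining 5 nonzero classes.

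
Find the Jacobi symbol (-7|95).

First reduce: -7 ≡ 88 (mod 95).
Pull out 2^3: since 95 ≡ 7 (mod 8), (2/95) = +1, so (2/95)^3 = +1.
Reciprocity: 11 ≡ 3 and 95 ≡ 3 (mod 4), so (11/95) = −(95/11).
Reduce top mod 11: now compute (7/11).
Reciprocity: 7 ≡ 3 and 11 ≡ 3 (mod 4), so (7/11) = −(11/7).
Reduce top mod 7: now compute (4/7).
Pull out 2^2: since 7 ≡ 7 (mod 8), (2/7) = +1, so (2/7)^2 = +1.
Reached (1/7) = 1. Collecting the sign flips along the way, the symbol is +1.

1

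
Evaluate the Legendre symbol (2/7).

Pull out 2: since 7 ≡ 7 (mod 8), (2/7) = +1.
Reached (1/7) = 1. Collecting the sign flips along the way, the symbol is +1.

1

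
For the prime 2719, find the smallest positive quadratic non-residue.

3

(2/2719) = +1, so 2 is a residue.
(3/2719) = −1, so 3 is the smallest positive non-residue mod 2719.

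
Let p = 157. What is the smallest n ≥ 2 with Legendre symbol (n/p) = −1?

(2/157) = −1, so 2 is the smallest positive non-residue mod 157.

2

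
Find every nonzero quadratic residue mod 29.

Square k = 1,…,14 (k and 29−k give the same square):
1²=1, 2²=4, 3²=9, 4²=16, 5²=25, 6²≡7, 7²≡20, 8²≡6, 9²≡23, 10²≡13, 11²≡5, 12²≡28, 13²≡24, 14²≡22 (mod 29).
So the quadratic residues mod 29 are {1, 4, 5, 6, 7, 9, 13, 16, 20, 22, 23, 24, 25, 28}.

1,4,5,6,7,9,13,16,20,22,23,24,25,28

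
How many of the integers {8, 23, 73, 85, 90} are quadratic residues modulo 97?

(8/97) = +1 → QR.
(23/97) = -1 → non-residue.
(73/97) = +1 → QR.
(85/97) = +1 → QR.
(90/97) = -1 → non-residue.
Total quadratic residues among the 5: 3.

3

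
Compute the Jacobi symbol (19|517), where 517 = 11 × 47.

Reciprocity: 19 ≡ 3 and 517 ≡ 1 (mod 4), so (19/517) = +(517/19).
Reduce top mod 19: now compute (4/19).
Pull out 2^2: since 19 ≡ 3 (mod 8), (2/19) = -1, so (2/19)^2 = +1.
Reached (1/19) = 1. Collecting the sign flips along the way, the symbol is +1.

1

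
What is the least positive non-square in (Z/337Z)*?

(2/337) = +1, so 2 is a residue.
(3/337) = +1, so 3 is a residue.
(4/337) = +1, so 4 is a residue.
(5/337) = −1, so 5 is the smallest positive non-residue mod 337.

5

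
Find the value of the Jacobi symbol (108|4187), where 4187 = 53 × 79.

Pull out 2^2: since 4187 ≡ 3 (mod 8), (2/4187) = -1, so (2/4187)^2 = +1.
Reciprocity: 27 ≡ 3 and 4187 ≡ 3 (mod 4), so (27/4187) = −(4187/27).
Reduce top mod 27: now compute (2/27).
Pull out 2: since 27 ≡ 3 (mod 8), (2/27) = -1.
Reached (1/27) = 1. Collecting the sign flips along the way, the symbol is +1.

1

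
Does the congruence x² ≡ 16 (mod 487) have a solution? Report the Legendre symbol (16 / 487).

1

Euler's criterion: (16/487) ≡ 16^243 (mod 487).
16^2 ≡ 256 (mod 487)
16^4 ≡ 278 (mod 487)
16^8 ≡ 338 (mod 487)
16^16 ≡ 286 (mod 487)
16^32 ≡ 467 (mod 487)
16^64 ≡ 400 (mod 487)
16^128 ≡ 264 (mod 487)
16^243 = 16^(128+64+32+16+2+1) ≡ 1 (mod 487).
Result is 1, so (16/487) = 1.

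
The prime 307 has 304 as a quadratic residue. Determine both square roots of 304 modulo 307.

35, 272

Since 307 ≡ 3 (mod 4), a square root of 304 is 304^((307+1)/4) = 304^77 mod 307.
Repeated squaring: 304^2≡9, 304^4≡81, 304^8≡114, 304^16≡102, 304^32≡273, 304^64≡235 (mod 307).
304^77 = 304^(64+8+4+1) ≡ 272 (mod 307).
Check: 272² = 73984 ≡ 304 (mod 307). The two roots are 35 and 272.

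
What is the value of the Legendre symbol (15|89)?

Reciprocity: 15 ≡ 3 and 89 ≡ 1 (mod 4), so (15/89) = +(89/15).
Reduce top mod 15: now compute (14/15).
Pull out 2: since 15 ≡ 7 (mod 8), (2/15) = +1.
Reciprocity: 7 ≡ 3 and 15 ≡ 3 (mod 4), so (7/15) = −(15/7).
Reduce top mod 7: now compute (1/7).
Reached (1/7) = 1. Collecting the sign flips along the way, the symbol is -1.

-1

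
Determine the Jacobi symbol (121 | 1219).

Reciprocity: 121 ≡ 1 and 1219 ≡ 3 (mod 4), so (121/1219) = +(1219/121).
Reduce top mod 121: now compute (9/121).
Reciprocity: 9 ≡ 1 and 121 ≡ 1 (mod 4), so (9/121) = +(121/9).
Reduce top mod 9: now compute (4/9).
Pull out 2^2: since 9 ≡ 1 (mod 8), (2/9) = +1, so (2/9)^2 = +1.
Reached (1/9) = 1. Collecting the sign flips along the way, the symbol is +1.

1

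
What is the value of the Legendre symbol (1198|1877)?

Pull out 2: since 1877 ≡ 5 (mod 8), (2/1877) = -1.
Reciprocity: 599 ≡ 3 and 1877 ≡ 1 (mod 4), so (599/1877) = +(1877/599).
Reduce top mod 599: now compute (80/599).
Pull out 2^4: since 599 ≡ 7 (mod 8), (2/599) = +1, so (2/599)^4 = +1.
Reciprocity: 5 ≡ 1 and 599 ≡ 3 (mod 4), so (5/599) = +(599/5).
Reduce top mod 5: now compute (4/5).
Pull out 2^2: since 5 ≡ 5 (mod 8), (2/5) = -1, so (2/5)^2 = +1.
Reached (1/5) = 1. Collecting the sign flips along the way, the symbol is -1.

-1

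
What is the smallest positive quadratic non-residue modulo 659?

(2/659) = −1, so 2 is the smallest positive non-residue mod 659.

2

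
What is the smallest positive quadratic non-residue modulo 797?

2

(2/797) = −1, so 2 is the smallest positive non-residue mod 797.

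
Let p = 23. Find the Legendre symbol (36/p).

Euler's criterion: (36/23) ≡ 13^11 (mod 23).
13^2 ≡ 8 (mod 23)
13^4 ≡ 18 (mod 23)
13^8 ≡ 2 (mod 23)
13^11 = 13^(8+2+1) ≡ 1 (mod 23).
Result is 1, so (36/23) = 1.

1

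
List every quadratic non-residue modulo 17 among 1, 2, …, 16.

3, 5, 6, 7, 10, 11, 12, 14

Square k = 1,…,8 (k and 17−k give the same square):
1²=1, 2²=4, 3²=9, 4²=16, 5²≡8, 6²≡2, 7²≡15, 8²≡13 (mod 17).
The residues are {1, 2, 4, 8, 9, 13, 15, 16}; the non-residues are the remaining 8 nonzero classes.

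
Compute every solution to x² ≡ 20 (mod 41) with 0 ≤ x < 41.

41 ≡ 1 (mod 4), so we find a root by search.
Trying successive values, 15² = 225 ≡ 20 (mod 41). The other root is 41 − 15 = 26.

15, 26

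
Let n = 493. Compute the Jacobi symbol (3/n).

1

Reciprocity: 3 ≡ 3 and 493 ≡ 1 (mod 4), so (3/493) = +(493/3).
Reduce top mod 3: now compute (1/3).
Reached (1/3) = 1. Collecting the sign flips along the way, the symbol is +1.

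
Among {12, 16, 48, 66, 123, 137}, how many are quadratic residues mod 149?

(12/149) = -1 → non-residue.
(16/149) = +1 → QR.
(48/149) = -1 → non-residue.
(66/149) = -1 → non-residue.
(123/149) = +1 → QR.
(137/149) = -1 → non-residue.
Total quadratic residues among the 6: 2.

2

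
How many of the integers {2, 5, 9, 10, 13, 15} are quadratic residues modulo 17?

(2/17) = +1 → QR.
(5/17) = -1 → non-residue.
(9/17) = +1 → QR.
(10/17) = -1 → non-residue.
(13/17) = +1 → QR.
(15/17) = +1 → QR.
Total quadratic residues among the 6: 4.

4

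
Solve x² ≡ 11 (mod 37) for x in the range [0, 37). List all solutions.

37 ≡ 1 (mod 4), so we find a root by search.
Trying successive values, 14² = 196 ≡ 11 (mod 37). The other root is 37 − 14 = 23.

14, 23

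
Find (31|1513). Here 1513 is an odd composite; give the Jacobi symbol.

1

Reciprocity: 31 ≡ 3 and 1513 ≡ 1 (mod 4), so (31/1513) = +(1513/31).
Reduce top mod 31: now compute (25/31).
Reciprocity: 25 ≡ 1 and 31 ≡ 3 (mod 4), so (25/31) = +(31/25).
Reduce top mod 25: now compute (6/25).
Pull out 2: since 25 ≡ 1 (mod 8), (2/25) = +1.
Reciprocity: 3 ≡ 3 and 25 ≡ 1 (mod 4), so (3/25) = +(25/3).
Reduce top mod 3: now compute (1/3).
Reached (1/3) = 1. Collecting the sign flips along the way, the symbol is +1.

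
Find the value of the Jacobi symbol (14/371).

0

Pull out 2: since 371 ≡ 3 (mod 8), (2/371) = -1.
Reciprocity: 7 ≡ 3 and 371 ≡ 3 (mod 4), so (7/371) = −(371/7).
Reduce top mod 7: now compute (0/7).
Top reduces to 0: gcd > 1, so the symbol is 0.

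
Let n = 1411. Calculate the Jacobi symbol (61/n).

-1

Reciprocity: 61 ≡ 1 and 1411 ≡ 3 (mod 4), so (61/1411) = +(1411/61).
Reduce top mod 61: now compute (8/61).
Pull out 2^3: since 61 ≡ 5 (mod 8), (2/61) = -1, so (2/61)^3 = -1.
Reached (1/61) = 1. Collecting the sign flips along the way, the symbol is -1.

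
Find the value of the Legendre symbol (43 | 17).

1

First reduce: 43 ≡ 9 (mod 17).
Reciprocity: 9 ≡ 1 and 17 ≡ 1 (mod 4), so (9/17) = +(17/9).
Reduce top mod 9: now compute (8/9).
Pull out 2^3: since 9 ≡ 1 (mod 8), (2/9) = +1, so (2/9)^3 = +1.
Reached (1/9) = 1. Collecting the sign flips along the way, the symbol is +1.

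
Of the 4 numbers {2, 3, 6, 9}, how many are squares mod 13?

2

(2/13) = -1 → non-residue.
(3/13) = +1 → QR.
(6/13) = -1 → non-residue.
(9/13) = +1 → QR.
Total quadratic residues among the 4: 2.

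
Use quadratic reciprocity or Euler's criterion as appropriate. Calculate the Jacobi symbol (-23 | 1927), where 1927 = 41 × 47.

1

First reduce: -23 ≡ 1904 (mod 1927).
Pull out 2^4: since 1927 ≡ 7 (mod 8), (2/1927) = +1, so (2/1927)^4 = +1.
Reciprocity: 119 ≡ 3 and 1927 ≡ 3 (mod 4), so (119/1927) = −(1927/119).
Reduce top mod 119: now compute (23/119).
Reciprocity: 23 ≡ 3 and 119 ≡ 3 (mod 4), so (23/119) = −(119/23).
Reduce top mod 23: now compute (4/23).
Pull out 2^2: since 23 ≡ 7 (mod 8), (2/23) = +1, so (2/23)^2 = +1.
Reached (1/23) = 1. Collecting the sign flips along the way, the symbol is +1.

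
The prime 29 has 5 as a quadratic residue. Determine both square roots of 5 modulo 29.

11, 18

29 ≡ 1 (mod 4), so we find a root by search.
Trying successive values, 11² = 121 ≡ 5 (mod 29). The other root is 29 − 11 = 18.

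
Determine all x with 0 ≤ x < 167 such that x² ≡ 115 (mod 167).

Since 167 ≡ 3 (mod 4), a square root of 115 is 115^((167+1)/4) = 115^42 mod 167.
Repeated squaring: 115^2≡32, 115^4≡22, 115^8≡150, 115^16≡122, 115^32≡21 (mod 167).
115^42 = 115^(32+8+2) ≡ 99 (mod 167).
Check: 99² = 9801 ≡ 115 (mod 167). The two roots are 68 and 99.

68, 99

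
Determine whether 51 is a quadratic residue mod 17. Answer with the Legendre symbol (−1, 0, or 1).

0

First reduce: 51 ≡ 0 (mod 17).
Top reduces to 0: gcd > 1, so the symbol is 0.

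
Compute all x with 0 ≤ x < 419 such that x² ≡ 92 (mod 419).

Since 419 ≡ 3 (mod 4), a square root of 92 is 92^((419+1)/4) = 92^105 mod 419.
Repeated squaring: 92^2≡84, 92^4≡352, 92^8≡299, 92^16≡154, 92^32≡252, 92^64≡235 (mod 419).
92^105 = 92^(64+32+8+1) ≡ 364 (mod 419).
Check: 364² = 132496 ≡ 92 (mod 419). The two roots are 55 and 364.

55, 364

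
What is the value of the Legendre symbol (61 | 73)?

1

Reciprocity: 61 ≡ 1 and 73 ≡ 1 (mod 4), so (61/73) = +(73/61).
Reduce top mod 61: now compute (12/61).
Pull out 2^2: since 61 ≡ 5 (mod 8), (2/61) = -1, so (2/61)^2 = +1.
Reciprocity: 3 ≡ 3 and 61 ≡ 1 (mod 4), so (3/61) = +(61/3).
Reduce top mod 3: now compute (1/3).
Reached (1/3) = 1. Collecting the sign flips along the way, the symbol is +1.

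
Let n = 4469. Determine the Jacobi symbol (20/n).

Pull out 2^2: since 4469 ≡ 5 (mod 8), (2/4469) = -1, so (2/4469)^2 = +1.
Reciprocity: 5 ≡ 1 and 4469 ≡ 1 (mod 4), so (5/4469) = +(4469/5).
Reduce top mod 5: now compute (4/5).
Pull out 2^2: since 5 ≡ 5 (mod 8), (2/5) = -1, so (2/5)^2 = +1.
Reached (1/5) = 1. Collecting the sign flips along the way, the symbol is +1.

1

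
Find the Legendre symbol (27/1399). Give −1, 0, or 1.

-1

Reciprocity: 27 ≡ 3 and 1399 ≡ 3 (mod 4), so (27/1399) = −(1399/27).
Reduce top mod 27: now compute (22/27).
Pull out 2: since 27 ≡ 3 (mod 8), (2/27) = -1.
Reciprocity: 11 ≡ 3 and 27 ≡ 3 (mod 4), so (11/27) = −(27/11).
Reduce top mod 11: now compute (5/11).
Reciprocity: 5 ≡ 1 and 11 ≡ 3 (mod 4), so (5/11) = +(11/5).
Reduce top mod 5: now compute (1/5).
Reached (1/5) = 1. Collecting the sign flips along the way, the symbol is -1.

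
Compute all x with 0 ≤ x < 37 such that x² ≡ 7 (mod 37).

9, 28

37 ≡ 1 (mod 4), so we find a root by search.
Trying successive values, 9² = 81 ≡ 7 (mod 37). The other root is 37 − 9 = 28.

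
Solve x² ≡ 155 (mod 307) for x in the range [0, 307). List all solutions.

48, 259

Since 307 ≡ 3 (mod 4), a square root of 155 is 155^((307+1)/4) = 155^77 mod 307.
Repeated squaring: 155^2≡79, 155^4≡101, 155^8≡70, 155^16≡295, 155^32≡144, 155^64≡167 (mod 307).
155^77 = 155^(64+8+4+1) ≡ 259 (mod 307).
Check: 259² = 67081 ≡ 155 (mod 307). The two roots are 48 and 259.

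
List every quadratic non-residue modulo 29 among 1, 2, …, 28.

Square k = 1,…,14 (k and 29−k give the same square):
1²=1, 2²=4, 3²=9, 4²=16, 5²=25, 6²≡7, 7²≡20, 8²≡6, 9²≡23, 10²≡13, 11²≡5, 12²≡28, 13²≡24, 14²≡22 (mod 29).
The residues are {1, 4, 5, 6, 7, 9, 13, 16, 20, 22, 23, 24, 25, 28}; the non-residues are the remaining 14 nonzero classes.

2, 3, 8, 10, 11, 12, 14, 15, 17, 18, 19, 21, 26, 27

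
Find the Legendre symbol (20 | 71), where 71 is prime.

1

Euler's criterion: (20/71) ≡ 20^35 (mod 71).
20^2 ≡ 45 (mod 71)
20^4 ≡ 37 (mod 71)
20^8 ≡ 20 (mod 71)
20^16 ≡ 45 (mod 71)
20^32 ≡ 37 (mod 71)
20^35 = 20^(32+2+1) ≡ 1 (mod 71).
Result is 1, so (20/71) = 1.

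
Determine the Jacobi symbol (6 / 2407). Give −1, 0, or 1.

-1

Pull out 2: since 2407 ≡ 7 (mod 8), (2/2407) = +1.
Reciprocity: 3 ≡ 3 and 2407 ≡ 3 (mod 4), so (3/2407) = −(2407/3).
Reduce top mod 3: now compute (1/3).
Reached (1/3) = 1. Collecting the sign flips along the way, the symbol is -1.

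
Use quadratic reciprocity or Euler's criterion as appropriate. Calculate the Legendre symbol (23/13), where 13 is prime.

First reduce: 23 ≡ 10 (mod 13).
Pull out 2: since 13 ≡ 5 (mod 8), (2/13) = -1.
Reciprocity: 5 ≡ 1 and 13 ≡ 1 (mod 4), so (5/13) = +(13/5).
Reduce top mod 5: now compute (3/5).
Reciprocity: 3 ≡ 3 and 5 ≡ 1 (mod 4), so (3/5) = +(5/3).
Reduce top mod 3: now compute (2/3).
Pull out 2: since 3 ≡ 3 (mod 8), (2/3) = -1.
Reached (1/3) = 1. Collecting the sign flips along the way, the symbol is +1.

1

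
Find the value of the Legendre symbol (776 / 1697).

1

Pull out 2^3: since 1697 ≡ 1 (mod 8), (2/1697) = +1, so (2/1697)^3 = +1.
Reciprocity: 97 ≡ 1 and 1697 ≡ 1 (mod 4), so (97/1697) = +(1697/97).
Reduce top mod 97: now compute (48/97).
Pull out 2^4: since 97 ≡ 1 (mod 8), (2/97) = +1, so (2/97)^4 = +1.
Reciprocity: 3 ≡ 3 and 97 ≡ 1 (mod 4), so (3/97) = +(97/3).
Reduce top mod 3: now compute (1/3).
Reached (1/3) = 1. Collecting the sign flips along the way, the symbol is +1.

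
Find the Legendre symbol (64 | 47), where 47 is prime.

1

First reduce: 64 ≡ 17 (mod 47).
Reciprocity: 17 ≡ 1 and 47 ≡ 3 (mod 4), so (17/47) = +(47/17).
Reduce top mod 17: now compute (13/17).
Reciprocity: 13 ≡ 1 and 17 ≡ 1 (mod 4), so (13/17) = +(17/13).
Reduce top mod 13: now compute (4/13).
Pull out 2^2: since 13 ≡ 5 (mod 8), (2/13) = -1, so (2/13)^2 = +1.
Reached (1/13) = 1. Collecting the sign flips along the way, the symbol is +1.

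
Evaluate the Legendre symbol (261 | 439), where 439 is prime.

Reciprocity: 261 ≡ 1 and 439 ≡ 3 (mod 4), so (261/439) = +(439/261).
Reduce top mod 261: now compute (178/261).
Pull out 2: since 261 ≡ 5 (mod 8), (2/261) = -1.
Reciprocity: 89 ≡ 1 and 261 ≡ 1 (mod 4), so (89/261) = +(261/89).
Reduce top mod 89: now compute (83/89).
Reciprocity: 83 ≡ 3 and 89 ≡ 1 (mod 4), so (83/89) = +(89/83).
Reduce top mod 83: now compute (6/83).
Pull out 2: since 83 ≡ 3 (mod 8), (2/83) = -1.
Reciprocity: 3 ≡ 3 and 83 ≡ 3 (mod 4), so (3/83) = −(83/3).
Reduce top mod 3: now compute (2/3).
Pull out 2: since 3 ≡ 3 (mod 8), (2/3) = -1.
Reached (1/3) = 1. Collecting the sign flips along the way, the symbol is +1.

1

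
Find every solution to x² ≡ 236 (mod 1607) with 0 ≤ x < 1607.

254, 1353

Since 1607 ≡ 3 (mod 4), a square root of 236 is 236^((1607+1)/4) = 236^402 mod 1607.
Repeated squaring: 236^2≡1058, 236^4≡892, 236^8≡199, 236^16≡1033, 236^32≡41, 236^64≡74, 236^128≡655, 236^256≡1563 (mod 1607).
236^402 = 236^(256+128+16+2) ≡ 254 (mod 1607).
Check: 254² = 64516 ≡ 236 (mod 1607). The two roots are 254 and 1353.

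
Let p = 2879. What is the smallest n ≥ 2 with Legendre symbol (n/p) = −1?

7

(2/2879) = +1, so 2 is a residue.
(3/2879) = +1, so 3 is a residue.
(4/2879) = +1, so 4 is a residue.
(5/2879) = +1, so 5 is a residue.
(6/2879) = +1, so 6 is a residue.
(7/2879) = −1, so 7 is the smallest positive non-residue mod 2879.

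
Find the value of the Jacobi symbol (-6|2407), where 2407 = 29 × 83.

First reduce: -6 ≡ 2401 (mod 2407).
Reciprocity: 2401 ≡ 1 and 2407 ≡ 3 (mod 4), so (2401/2407) = +(2407/2401).
Reduce top mod 2401: now compute (6/2401).
Pull out 2: since 2401 ≡ 1 (mod 8), (2/2401) = +1.
Reciprocity: 3 ≡ 3 and 2401 ≡ 1 (mod 4), so (3/2401) = +(2401/3).
Reduce top mod 3: now compute (1/3).
Reached (1/3) = 1. Collecting the sign flips along the way, the symbol is +1.

1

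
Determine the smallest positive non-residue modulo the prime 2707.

2

(2/2707) = −1, so 2 is the smallest positive non-residue mod 2707.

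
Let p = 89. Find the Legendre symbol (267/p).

First reduce: 267 ≡ 0 (mod 89).
Top reduces to 0: gcd > 1, so the symbol is 0.

0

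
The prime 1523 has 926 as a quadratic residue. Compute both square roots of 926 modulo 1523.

446, 1077

Since 1523 ≡ 3 (mod 4), a square root of 926 is 926^((1523+1)/4) = 926^381 mod 1523.
Repeated squaring: 926^2≡27, 926^4≡729, 926^8≡1437, 926^16≡1304, 926^32≡748, 926^64≡563, 926^128≡185, 926^256≡719 (mod 1523).
926^381 = 926^(256+64+32+16+8+4+1) ≡ 1077 (mod 1523).
Check: 1077² = 1159929 ≡ 926 (mod 1523). The two roots are 446 and 1077.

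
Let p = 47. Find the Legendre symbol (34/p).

Euler's criterion: (34/47) ≡ 34^23 (mod 47).
34^2 ≡ 28 (mod 47)
34^4 ≡ 32 (mod 47)
34^8 ≡ 37 (mod 47)
34^16 ≡ 6 (mod 47)
34^23 = 34^(16+4+2+1) ≡ 1 (mod 47).
Result is 1, so (34/47) = 1.

1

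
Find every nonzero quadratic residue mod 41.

1,2,4,5,8,9,10,16,18,20,21,23,25,31,32,33,36,37,39,40

Square k = 1,…,20 (k and 41−k give the same square):
1²=1, 2²=4, 3²=9, 4²=16, 5²=25, 6²=36, 7²≡8, 8²≡23, 9²≡40, 10²≡18, 11²≡39, 12²≡21, 13²≡5, 14²≡32, 15²≡20, 16²≡10, 17²≡2, 18²≡37, 19²≡33, 20²≡31 (mod 41).
So the quadratic residues mod 41 are {1, 2, 4, 5, 8, 9, 10, 16, 18, 20, 21, 23, 25, 31, 32, 33, 36, 37, 39, 40}.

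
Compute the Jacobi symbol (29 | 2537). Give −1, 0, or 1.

Reciprocity: 29 ≡ 1 and 2537 ≡ 1 (mod 4), so (29/2537) = +(2537/29).
Reduce top mod 29: now compute (14/29).
Pull out 2: since 29 ≡ 5 (mod 8), (2/29) = -1.
Reciprocity: 7 ≡ 3 and 29 ≡ 1 (mod 4), so (7/29) = +(29/7).
Reduce top mod 7: now compute (1/7).
Reached (1/7) = 1. Collecting the sign flips along the way, the symbol is -1.

-1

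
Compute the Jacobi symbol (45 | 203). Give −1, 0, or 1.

Reciprocity: 45 ≡ 1 and 203 ≡ 3 (mod 4), so (45/203) = +(203/45).
Reduce top mod 45: now compute (23/45).
Reciprocity: 23 ≡ 3 and 45 ≡ 1 (mod 4), so (23/45) = +(45/23).
Reduce top mod 23: now compute (22/23).
Pull out 2: since 23 ≡ 7 (mod 8), (2/23) = +1.
Reciprocity: 11 ≡ 3 and 23 ≡ 3 (mod 4), so (11/23) = −(23/11).
Reduce top mod 11: now compute (1/11).
Reached (1/11) = 1. Collecting the sign flips along the way, the symbol is -1.

-1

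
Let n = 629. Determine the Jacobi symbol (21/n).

Reciprocity: 21 ≡ 1 and 629 ≡ 1 (mod 4), so (21/629) = +(629/21).
Reduce top mod 21: now compute (20/21).
Pull out 2^2: since 21 ≡ 5 (mod 8), (2/21) = -1, so (2/21)^2 = +1.
Reciprocity: 5 ≡ 1 and 21 ≡ 1 (mod 4), so (5/21) = +(21/5).
Reduce top mod 5: now compute (1/5).
Reached (1/5) = 1. Collecting the sign flips along the way, the symbol is +1.

1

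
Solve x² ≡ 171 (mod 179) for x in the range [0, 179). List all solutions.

23, 156

Since 179 ≡ 3 (mod 4), a square root of 171 is 171^((179+1)/4) = 171^45 mod 179.
Repeated squaring: 171^2≡64, 171^4≡158, 171^8≡83, 171^16≡87, 171^32≡51 (mod 179).
171^45 = 171^(32+8+4+1) ≡ 156 (mod 179).
Check: 156² = 24336 ≡ 171 (mod 179). The two roots are 23 and 156.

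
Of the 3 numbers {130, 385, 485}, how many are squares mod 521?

(130/521) = +1 → QR.
(385/521) = -1 → non-residue.
(485/521) = +1 → QR.
Total quadratic residues among the 3: 2.

2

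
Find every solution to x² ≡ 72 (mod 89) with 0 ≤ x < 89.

89 ≡ 1 (mod 4), so we find a root by search.
Trying successive values, 28² = 784 ≡ 72 (mod 89). The other root is 89 − 28 = 61.

28, 61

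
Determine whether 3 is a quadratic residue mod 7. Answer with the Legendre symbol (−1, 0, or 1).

Euler's criterion: (3/7) ≡ 3^3 (mod 7).
3^2 ≡ 2 (mod 7)
3^3 = 3^(2+1) ≡ 6 (mod 7).
Result is 6 ≡ −1, so (3/7) = −1.

-1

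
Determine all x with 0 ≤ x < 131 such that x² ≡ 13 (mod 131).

12, 119

Since 131 ≡ 3 (mod 4), a square root of 13 is 13^((131+1)/4) = 13^33 mod 131.
Repeated squaring: 13^2≡38, 13^4≡3, 13^8≡9, 13^16≡81, 13^32≡11 (mod 131).
13^33 = 13^(32+1) ≡ 12 (mod 131).
Check: 12² = 144 ≡ 13 (mod 131). The two roots are 12 and 119.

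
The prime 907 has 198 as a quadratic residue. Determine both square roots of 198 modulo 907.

374, 533

Since 907 ≡ 3 (mod 4), a square root of 198 is 198^((907+1)/4) = 198^227 mod 907.
Repeated squaring: 198^2≡203, 198^4≡394, 198^8≡139, 198^16≡274, 198^32≡702, 198^64≡303, 198^128≡202 (mod 907).
198^227 = 198^(128+64+32+2+1) ≡ 533 (mod 907).
Check: 533² = 284089 ≡ 198 (mod 907). The two roots are 374 and 533.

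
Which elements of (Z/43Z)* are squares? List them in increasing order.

Square k = 1,…,21 (k and 43−k give the same square):
1²=1, 2²=4, 3²=9, 4²=16, 5²=25, 6²=36, 7²≡6, 8²≡21, 9²≡38, 10²≡14, 11²≡35, 12²≡15, 13²≡40, 14²≡24, 15²≡10, 16²≡41, 17²≡31, 18²≡23, 19²≡17, 20²≡13, 21²≡11 (mod 43).
So the quadratic residues mod 43 are {1, 4, 6, 9, 10, 11, 13, 14, 15, 16, 17, 21, 23, 24, 25, 31, 35, 36, 38, 40, 41}.

1, 4, 6, 9, 10, 11, 13, 14, 15, 16, 17, 21, 23, 24, 25, 31, 35, 36, 38, 40, 41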